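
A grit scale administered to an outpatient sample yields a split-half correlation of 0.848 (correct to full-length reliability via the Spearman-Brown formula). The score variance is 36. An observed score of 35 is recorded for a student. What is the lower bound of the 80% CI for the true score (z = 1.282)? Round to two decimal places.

32.79

σ = 36^(1/2) = 6.0000
r_full = 2·0.848 / (1 + 0.848) ≈ 0.9177
SEM = 6.0000×√(1 − 0.9177) ≈ 1.7208
1.282 × SEM ≈ 2.2060
Lower limit = 35 − 2.2060 ≈ 32.7940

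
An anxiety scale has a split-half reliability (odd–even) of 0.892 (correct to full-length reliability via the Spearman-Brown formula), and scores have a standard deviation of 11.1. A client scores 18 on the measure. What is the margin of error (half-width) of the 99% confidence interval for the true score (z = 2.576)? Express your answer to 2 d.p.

r_full = 2·0.892 / (1 + 0.892) ≈ 0.9429
SEM = 11.1000·√(1 − 0.9429) ≈ 2.6520
Half-width = 2.576·2.6520 ≈ 6.8316

6.83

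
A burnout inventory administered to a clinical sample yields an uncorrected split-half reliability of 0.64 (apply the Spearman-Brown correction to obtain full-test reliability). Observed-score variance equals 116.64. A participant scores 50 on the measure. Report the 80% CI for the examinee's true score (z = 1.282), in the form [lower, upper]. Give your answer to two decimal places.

SD = √116.64 = 10.8000
r_full = 2·0.64 / (1 + 0.64) ≃ 0.7805
SEM = 10.8000*√(1 − 0.7805) ≃ 5.0600
Margin = 1.282 * 5.0600 ≃ 6.4870
CI = 50 ± 6.4870 → [43.5130, 56.4870]

[43.51, 56.49]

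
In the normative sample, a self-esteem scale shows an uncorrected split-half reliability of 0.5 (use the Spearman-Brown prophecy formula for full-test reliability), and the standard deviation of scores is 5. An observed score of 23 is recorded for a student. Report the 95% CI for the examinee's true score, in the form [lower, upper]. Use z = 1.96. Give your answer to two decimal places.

[17.34, 28.66]

Spearman-Brown: r = 2(0.5) / (1 + 0.5) = 1.0000 / 1.5000 ≈ 0.6667
SEM = 5.0000 · √(1 − 0.6667) = 5.0000 · √0.3333 ≈ 5.0000 · 0.5774 ≈ 2.8868
Margin = 1.96 · 2.8868 ≈ 5.6580
95% CI: 23 ± 5.6580 = [17.3420, 28.6580]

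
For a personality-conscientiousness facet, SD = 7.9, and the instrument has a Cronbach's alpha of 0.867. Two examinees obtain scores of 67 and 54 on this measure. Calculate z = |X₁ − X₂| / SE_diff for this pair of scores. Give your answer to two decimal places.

3.19

SEM = 7.9000 · √(1 − 0.8670) = 7.9000 · √0.1330 ≈ 7.9000 · 0.3647 ≈ 2.8811
SE_diff = SEM · √2 ≈ 2.8811 · 1.4142 ≈ 4.0744
z = 13 / 4.0744 ≈ 3.1906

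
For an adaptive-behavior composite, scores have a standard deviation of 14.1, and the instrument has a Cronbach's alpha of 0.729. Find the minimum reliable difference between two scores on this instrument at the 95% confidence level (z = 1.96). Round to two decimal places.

20.35

SEM = 14.10000 × √(1 − 0.72900) = 14.10000 × √0.27100 ≈ 14.10000 × 0.52058 ≈ 7.34013
SE_diff = √2 × SEM ≈ 10.38051
Minimum reliable difference = 1.96 × SE_diff ≈ 1.96 × 10.38051 ≈ 20.34580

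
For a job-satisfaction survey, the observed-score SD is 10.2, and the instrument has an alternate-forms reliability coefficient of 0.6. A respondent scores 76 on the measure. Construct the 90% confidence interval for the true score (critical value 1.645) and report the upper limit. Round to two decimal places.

86.61

The standard error of measurement is 10.200*√(1 − 0.600) ≈ 10.200*0.632 ≈ 6.451.
Margin = 1.645 * 6.451 ≈ 10.612
Upper limit = 76 + 10.612 ≈ 86.612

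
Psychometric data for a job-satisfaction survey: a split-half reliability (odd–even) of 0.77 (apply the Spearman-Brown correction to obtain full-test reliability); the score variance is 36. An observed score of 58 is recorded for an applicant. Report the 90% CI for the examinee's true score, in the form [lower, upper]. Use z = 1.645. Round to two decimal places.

SD = √36 ≃ 6.00000
r_full = 2·0.77 / (1 + 0.77) ≃ 0.87006
SEM = 6.00000×√(1 − 0.87006) ≃ 2.16286
1.645 × SEM ≃ 3.55791
Interval: (54.44209, 61.55791)

[54.44, 61.56]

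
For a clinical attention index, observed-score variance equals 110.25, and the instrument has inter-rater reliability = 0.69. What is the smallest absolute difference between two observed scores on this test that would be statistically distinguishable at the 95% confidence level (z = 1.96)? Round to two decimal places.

16.20

SD = √110.25 ≈ 10.5000
SEM = 10.5000 × √(1 − 0.6900) = 10.5000 × √0.3100 ≈ 10.5000 × 0.5568 ≈ 5.8462
Standard error of the difference = 5.8462·√2 ≈ 8.2677
Minimum reliable difference = 1.96 × SE_diff ≈ 1.96 × 8.2677 ≈ 16.2047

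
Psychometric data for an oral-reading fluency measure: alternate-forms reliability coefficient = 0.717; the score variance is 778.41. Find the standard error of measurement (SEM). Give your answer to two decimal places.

σ = 778.41^(1/2) = 27.9000
SEM = 27.9000 × √(1 − 0.7170) = 27.9000 × √0.2830 ≈ 27.9000 × 0.5320 ≈ 14.8422

14.84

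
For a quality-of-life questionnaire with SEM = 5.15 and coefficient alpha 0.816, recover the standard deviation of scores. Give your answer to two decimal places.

SD = SEM / √(1 − r) = 5.15 / √0.184 ≃ 5.15 / 0.429 ≃ 12.006

12.01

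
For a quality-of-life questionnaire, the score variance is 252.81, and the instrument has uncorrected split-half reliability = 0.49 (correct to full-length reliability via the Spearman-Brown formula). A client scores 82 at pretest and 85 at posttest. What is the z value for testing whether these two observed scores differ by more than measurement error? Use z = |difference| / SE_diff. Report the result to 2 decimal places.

σ = 252.81^(1/2) = 15.900
r_full = 2·0.49 / (1 + 0.49) ≈ 0.658
SEM = 15.900·√(1 − 0.658) ≈ 9.302
SE_diff = SEM · √2 ≈ 9.302 · 1.414 ≈ 13.155
z = 3 / 13.155 ≈ 0.228

0.23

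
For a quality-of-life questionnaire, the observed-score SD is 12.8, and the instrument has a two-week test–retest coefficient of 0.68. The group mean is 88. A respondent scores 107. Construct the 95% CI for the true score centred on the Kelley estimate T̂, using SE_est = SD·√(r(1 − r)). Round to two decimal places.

[89.22, 112.62]

Estimated true score = 0.6800×107 + (1 − 0.6800)×88 ≈ 100.9200
SE_est = SD × √(r(1 − r)) = 12.8000 × √0.2176 ≈ 12.8000 × 0.4665 ≈ 5.9709
CI = 100.9200 ± 1.96 × 5.9709 → [89.2170, 112.6230]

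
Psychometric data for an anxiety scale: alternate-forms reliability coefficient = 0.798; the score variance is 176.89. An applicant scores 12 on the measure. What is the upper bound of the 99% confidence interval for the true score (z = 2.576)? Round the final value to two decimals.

27.40

σ = 176.89^(1/2) = 13.30000
The standard error of measurement is 13.30000·√(1 − 0.79800) ≈ 13.30000·0.44944 ≈ 5.97761.
Half-width = 2.576·5.97761 ≈ 15.39831
Upper bound: 12 + 15.39831 = 27.39831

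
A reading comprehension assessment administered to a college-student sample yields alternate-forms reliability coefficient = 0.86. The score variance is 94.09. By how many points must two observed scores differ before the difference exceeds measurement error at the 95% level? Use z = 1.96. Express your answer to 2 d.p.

10.06

SD = √94.09 ≃ 9.7000
The standard error of measurement is 9.7000·√(1 − 0.8600) ≃ 9.7000·0.3742 ≃ 3.6294.
Standard error of the difference = 3.6294·√2 ≃ 5.1328
Minimum reliable difference = 1.96 · SE_diff ≃ 1.96 · 5.1328 ≃ 10.0602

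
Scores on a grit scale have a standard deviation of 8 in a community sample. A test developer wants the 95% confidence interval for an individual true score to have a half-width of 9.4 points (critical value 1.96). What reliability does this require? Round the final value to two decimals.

0.64

SEM needed = half-width / z = 9.4/1.96 ≈ 4.796
Required reliability = 1 − (SEM/SD)² = 1 − 0.359 ≈ 0.641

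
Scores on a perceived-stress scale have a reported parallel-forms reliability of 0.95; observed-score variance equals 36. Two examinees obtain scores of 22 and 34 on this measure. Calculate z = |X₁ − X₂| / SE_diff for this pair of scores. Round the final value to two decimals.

6.32

SD = √36 ≃ 6.0000
SEM = 6.0000 * √(1 − 0.9500) = 6.0000 * √0.0500 ≃ 6.0000 * 0.2236 ≃ 1.3416
SE_diff = √2 * SEM ≃ 1.8974
z = |22 − 34| / 1.8974 = 12 / 1.8974 ≃ 6.3246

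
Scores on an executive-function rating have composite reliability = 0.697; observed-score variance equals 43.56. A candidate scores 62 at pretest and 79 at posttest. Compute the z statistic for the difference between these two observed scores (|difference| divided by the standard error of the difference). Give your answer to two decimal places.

SD = √43.56 ≃ 6.600
SEM = 6.600 · √(1 − 0.697) = 6.600 · √0.303 ≃ 6.600 · 0.550 ≃ 3.633
SE_diff = √2 · SEM ≃ 5.138
z = 17 / 5.138 ≃ 3.309

3.31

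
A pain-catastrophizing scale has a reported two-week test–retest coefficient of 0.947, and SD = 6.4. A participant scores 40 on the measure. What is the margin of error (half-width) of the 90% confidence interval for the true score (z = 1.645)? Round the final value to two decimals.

2.42

SEM = 6.4000 × √(1 − 0.9470) = 6.4000 × √0.0530 ≈ 6.4000 × 0.2302 ≈ 1.4734
Margin = 1.645 × 1.4734 ≈ 2.4237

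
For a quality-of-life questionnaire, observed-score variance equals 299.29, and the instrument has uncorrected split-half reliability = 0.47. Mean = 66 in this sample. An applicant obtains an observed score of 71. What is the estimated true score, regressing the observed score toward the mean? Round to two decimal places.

69.20

Full-length reliability (Spearman-Brown) = 2(0.47)/(1+0.47) ≃ 0.6395
T̂ = r·X + (1 − r)·M = 0.6395×71 + 0.3605×66 ≃ 45.4014 + 23.7959 ≃ 69.1973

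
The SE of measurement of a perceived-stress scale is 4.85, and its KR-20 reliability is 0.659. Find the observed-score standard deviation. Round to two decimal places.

8.31

SD = 4.85 / √(1 − 0.659) ≃ 8.305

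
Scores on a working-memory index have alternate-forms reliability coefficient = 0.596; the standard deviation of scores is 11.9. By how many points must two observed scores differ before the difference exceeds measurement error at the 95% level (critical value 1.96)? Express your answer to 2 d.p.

SEM = 11.900 · √(1 − 0.596) = 11.900 · √0.404 ≃ 11.900 · 0.636 ≃ 7.564
Standard error of the difference = 7.564·√2 ≃ 10.697
Minimum reliable difference = 1.96 · SE_diff ≃ 1.96 · 10.697 ≃ 20.966

20.97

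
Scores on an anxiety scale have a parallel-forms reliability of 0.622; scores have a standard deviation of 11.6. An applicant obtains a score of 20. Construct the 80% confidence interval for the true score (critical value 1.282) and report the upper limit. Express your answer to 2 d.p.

SEM = 11.600 * √(1 − 0.622) = 11.600 * √0.378 ≈ 11.600 * 0.615 ≈ 7.132
Margin = 1.282 * 7.132 ≈ 9.143
Upper limit = 20 + 9.143 ≈ 29.143

29.14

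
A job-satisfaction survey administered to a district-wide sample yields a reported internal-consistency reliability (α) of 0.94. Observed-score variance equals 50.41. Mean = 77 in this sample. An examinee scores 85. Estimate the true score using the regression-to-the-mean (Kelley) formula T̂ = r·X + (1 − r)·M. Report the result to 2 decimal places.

T̂ = 0.940(85) + 0.060(77) ≈ 84.520

84.52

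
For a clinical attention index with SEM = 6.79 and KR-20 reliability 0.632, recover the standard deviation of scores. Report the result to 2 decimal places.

11.19

SD = SEM / √(1 − r) = 6.79 / √0.368 ≈ 6.79 / 0.607 ≈ 11.193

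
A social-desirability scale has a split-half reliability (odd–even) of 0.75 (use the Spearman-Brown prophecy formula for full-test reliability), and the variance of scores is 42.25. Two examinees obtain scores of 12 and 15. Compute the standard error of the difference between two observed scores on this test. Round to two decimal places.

σ = 42.25^(1/2) = 6.5000
r_full = 2·0.75 / (1 + 0.75) ≃ 0.8571
SEM = 6.5000×√(1 − 0.8571) ≃ 2.4568
SE_diff = SEM × √2 ≃ 2.4568 × 1.4142 ≃ 3.4744

3.47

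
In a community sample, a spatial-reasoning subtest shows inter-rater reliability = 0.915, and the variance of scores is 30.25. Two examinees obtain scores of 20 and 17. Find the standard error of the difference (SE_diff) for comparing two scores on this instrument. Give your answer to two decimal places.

SD = √30.25 = 5.50000
SEM = 5.50000 × √(1 − 0.91500) = 5.50000 × √0.08500 ≈ 5.50000 × 0.29155 ≈ 1.60351
SE_diff = SEM × √2 ≈ 1.60351 × 1.41421 ≈ 2.26771

2.27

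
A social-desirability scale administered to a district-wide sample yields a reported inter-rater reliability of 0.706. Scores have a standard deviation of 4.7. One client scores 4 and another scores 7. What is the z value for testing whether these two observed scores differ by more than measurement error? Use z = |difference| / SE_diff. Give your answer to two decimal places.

0.83

SEM = 4.70000 × √(1 − 0.70600) = 4.70000 × √0.29400 ≈ 4.70000 × 0.54222 ≈ 2.54842
SE_diff = SEM × √2 ≈ 2.54842 × 1.41421 ≈ 3.60401
z = |4 − 7| / 3.60401 = 3 / 3.60401 ≈ 0.83241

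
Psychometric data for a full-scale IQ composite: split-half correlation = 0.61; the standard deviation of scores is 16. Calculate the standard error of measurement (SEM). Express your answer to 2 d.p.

Spearman-Brown: r = 2(0.61) / (1 + 0.61) = 1.2200 / 1.6100 ≃ 0.7578
SEM = 16.0000 × √(1 − 0.7578) = 16.0000 × √0.2422 ≃ 16.0000 × 0.4922 ≃ 7.8748

7.87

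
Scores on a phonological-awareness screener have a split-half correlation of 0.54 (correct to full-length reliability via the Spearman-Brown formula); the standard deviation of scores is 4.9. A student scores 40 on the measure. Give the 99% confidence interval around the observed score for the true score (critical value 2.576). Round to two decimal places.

Full-length reliability (Spearman-Brown) = 2(0.54)/(1+0.54) ≃ 0.701
SEM = 4.900 · √(1 − 0.701) = 4.900 · √0.299 ≃ 4.900 · 0.547 ≃ 2.678
Half-width = 2.576·2.678 ≃ 6.899
Interval: (33.101, 46.899)

[33.10, 46.90]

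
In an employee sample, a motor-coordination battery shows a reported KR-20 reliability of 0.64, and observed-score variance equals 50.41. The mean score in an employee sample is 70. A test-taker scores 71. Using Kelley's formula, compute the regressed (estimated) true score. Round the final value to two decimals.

70.64

T̂ = 0.6400(71) + 0.3600(70) ≈ 70.6400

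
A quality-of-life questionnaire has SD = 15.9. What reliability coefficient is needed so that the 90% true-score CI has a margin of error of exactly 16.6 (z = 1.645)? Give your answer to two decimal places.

SEM needed = half-width / z = 16.6/1.645 ≈ 10.09119
Required reliability = 1 − (SEM/SD)² = 1 − 0.40280 ≈ 0.59720

0.60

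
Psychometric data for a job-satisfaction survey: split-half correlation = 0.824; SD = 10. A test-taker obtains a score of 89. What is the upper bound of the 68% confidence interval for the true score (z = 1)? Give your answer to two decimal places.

Full-length reliability (Spearman-Brown) = 2(0.824)/(1+0.824) ≈ 0.904
SEM = 10.000*√(1 − 0.904) ≈ 3.106
1 * SEM ≈ 3.106
Upper bound: 89 + 3.106 = 92.106

92.11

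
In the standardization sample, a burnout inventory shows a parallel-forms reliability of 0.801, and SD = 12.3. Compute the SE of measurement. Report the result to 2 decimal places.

The standard error of measurement is 12.300·√(1 − 0.801) ≈ 12.300·0.446 ≈ 5.487.

5.49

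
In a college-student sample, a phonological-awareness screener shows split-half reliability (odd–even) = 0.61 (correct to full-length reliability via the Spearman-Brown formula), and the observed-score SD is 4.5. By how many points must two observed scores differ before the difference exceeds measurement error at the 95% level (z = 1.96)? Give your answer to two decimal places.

Full-length reliability (Spearman-Brown) = 2(0.61)/(1+0.61) ≈ 0.758
SEM = 4.500 * √(1 − 0.758) = 4.500 * √0.242 ≈ 4.500 * 0.492 ≈ 2.215
Standard error of the difference = 2.215·√2 ≈ 3.132
Minimum reliable difference = 1.96 * SE_diff ≈ 1.96 * 3.132 ≈ 6.139

6.14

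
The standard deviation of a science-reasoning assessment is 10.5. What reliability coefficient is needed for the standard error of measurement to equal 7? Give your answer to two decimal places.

r = 1 − (7.0000/10.5)² ≃ 1 − 0.4444 ≃ 0.5556

0.56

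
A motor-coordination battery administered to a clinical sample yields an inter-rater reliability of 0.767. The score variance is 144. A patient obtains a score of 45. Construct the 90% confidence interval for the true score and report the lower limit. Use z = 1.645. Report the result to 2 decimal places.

σ = 144^(1/2) = 12.0000
The standard error of measurement is 12.0000×√(1 − 0.7670) ≈ 12.0000×0.4827 ≈ 5.7924.
Half-width = 1.645×5.7924 ≈ 9.5285
Lower bound: 45 − 9.5285 = 35.4715

35.47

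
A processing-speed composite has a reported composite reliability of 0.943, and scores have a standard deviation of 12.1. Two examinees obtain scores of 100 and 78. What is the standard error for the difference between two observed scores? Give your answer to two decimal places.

4.09

SEM = 12.1000*√(1 − 0.9430) ≈ 2.8888
Standard error of the difference = 2.8888·√2 ≈ 4.0854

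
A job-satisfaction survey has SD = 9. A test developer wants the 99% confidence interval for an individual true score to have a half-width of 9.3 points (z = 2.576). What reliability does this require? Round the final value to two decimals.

0.84

SEM needed = half-width / z = 9.3/2.576 ≃ 3.610
Required reliability = 1 − (SEM/SD)² = 1 − 0.161 ≃ 0.839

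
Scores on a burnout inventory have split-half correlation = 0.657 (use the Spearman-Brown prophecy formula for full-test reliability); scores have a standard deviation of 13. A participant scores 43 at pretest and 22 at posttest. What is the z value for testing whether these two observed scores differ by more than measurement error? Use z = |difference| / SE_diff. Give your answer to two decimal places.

Full-length reliability (Spearman-Brown) = 2(0.657)/(1+0.657) ≃ 0.79300
SEM = 13.00000*√(1 − 0.79300) ≃ 5.91465
SE_diff = SEM * √2 ≃ 5.91465 * 1.41421 ≃ 8.36458
z = 21 / 8.36458 ≃ 2.51059

2.51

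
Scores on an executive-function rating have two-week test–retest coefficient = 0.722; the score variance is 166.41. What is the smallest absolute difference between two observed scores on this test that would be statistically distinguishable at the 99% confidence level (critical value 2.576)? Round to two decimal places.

σ = 166.41^(1/2) = 12.9000
SEM = 12.9000·√(1 − 0.7220) ≈ 6.8016
Standard error of the difference = 6.8016·√2 ≈ 9.6189
Smallest detectable difference = 2.576·9.6189 ≈ 24.7784

24.78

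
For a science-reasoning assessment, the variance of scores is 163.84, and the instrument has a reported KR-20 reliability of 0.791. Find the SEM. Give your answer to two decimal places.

5.85

SD = √163.84 = 12.80000
SEM = 12.80000 · √(1 − 0.79100) = 12.80000 · √0.20900 ≈ 12.80000 · 0.45717 ≈ 5.85171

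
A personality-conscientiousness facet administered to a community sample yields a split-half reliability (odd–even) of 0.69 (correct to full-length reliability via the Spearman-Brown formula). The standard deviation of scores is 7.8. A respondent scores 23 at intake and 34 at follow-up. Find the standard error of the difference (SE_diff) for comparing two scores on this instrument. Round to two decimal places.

4.72

Spearman-Brown: r = 2(0.69) / (1 + 0.69) = 1.380 / 1.690 ≈ 0.817
SEM = 7.800 · √(1 − 0.817) = 7.800 · √0.183 ≈ 7.800 · 0.428 ≈ 3.341
Standard error of the difference = 3.341·√2 ≈ 4.724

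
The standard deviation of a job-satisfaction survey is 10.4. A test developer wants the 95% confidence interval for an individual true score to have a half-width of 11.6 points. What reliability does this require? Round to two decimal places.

Required SEM = 11.6 / 1.96 ≈ 5.91837
Required reliability = 1 − (SEM/SD)² = 1 − 0.32384 ≈ 0.67616

0.68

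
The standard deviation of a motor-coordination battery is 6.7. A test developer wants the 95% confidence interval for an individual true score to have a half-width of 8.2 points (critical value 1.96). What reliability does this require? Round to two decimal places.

0.61

SEM needed = half-width / z = 8.2/1.96 ≈ 4.18367
r = 1 − (4.18367/6.7)² ≈ 1 − 0.38991 ≈ 0.61009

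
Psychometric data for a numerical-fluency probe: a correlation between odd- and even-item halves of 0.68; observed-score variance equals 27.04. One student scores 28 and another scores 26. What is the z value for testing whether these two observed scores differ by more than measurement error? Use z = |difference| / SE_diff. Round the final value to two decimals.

σ = 27.04^(1/2) = 5.200
Spearman-Brown: r = 2(0.68) / (1 + 0.68) = 1.360 / 1.680 ≈ 0.810
SEM = 5.200 · √(1 − 0.810) = 5.200 · √0.190 ≈ 5.200 · 0.436 ≈ 2.269
SE_diff = SEM · √2 ≈ 2.269 · 1.414 ≈ 3.210
z = |28 − 26| / 3.210 = 2 / 3.210 ≈ 0.623

0.62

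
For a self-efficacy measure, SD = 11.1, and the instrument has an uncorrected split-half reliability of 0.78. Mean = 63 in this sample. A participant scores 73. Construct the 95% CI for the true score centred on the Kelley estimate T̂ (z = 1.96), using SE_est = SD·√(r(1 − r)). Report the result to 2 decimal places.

Full-length reliability (Spearman-Brown) = 2(0.78)/(1+0.78) ≃ 0.8764
Estimated true score = 0.8764·73 + (1 − 0.8764)·63 ≃ 71.7640
SE_est = 11.1000·√(0.8764·0.1236) ≃ 3.6532
95% CI: 71.7640 ± 7.1603 ≃ (64.6037, 78.9244)

[64.60, 78.92]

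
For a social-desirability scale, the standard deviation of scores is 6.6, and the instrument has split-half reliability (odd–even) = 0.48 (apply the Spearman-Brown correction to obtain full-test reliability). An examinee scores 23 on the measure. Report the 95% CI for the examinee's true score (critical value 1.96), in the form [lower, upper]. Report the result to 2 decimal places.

Spearman-Brown: r = 2(0.48) / (1 + 0.48) = 0.9600 / 1.4800 ≈ 0.6486
The standard error of measurement is 6.6000*√(1 − 0.6486) ≈ 6.6000*0.5927 ≈ 3.9121.
1.96 * SEM ≈ 7.6678
CI = 23 ± 7.6678 → [15.3322, 30.6678]

[15.33, 30.67]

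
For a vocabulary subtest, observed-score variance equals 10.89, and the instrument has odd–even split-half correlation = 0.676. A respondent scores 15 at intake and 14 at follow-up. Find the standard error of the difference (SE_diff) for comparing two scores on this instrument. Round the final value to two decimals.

2.05

SD = √10.89 = 3.3000
Full-length reliability (Spearman-Brown) = 2(0.676)/(1+0.676) ≃ 0.8067
The standard error of measurement is 3.3000×√(1 − 0.8067) ≃ 3.3000×0.4397 ≃ 1.4509.
SE_diff = √2 × SEM ≃ 2.0519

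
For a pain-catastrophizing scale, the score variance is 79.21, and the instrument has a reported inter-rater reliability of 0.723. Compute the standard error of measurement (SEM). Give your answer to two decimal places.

4.68

SD = √79.21 = 8.900
SEM = 8.900×√(1 − 0.723) ≈ 4.684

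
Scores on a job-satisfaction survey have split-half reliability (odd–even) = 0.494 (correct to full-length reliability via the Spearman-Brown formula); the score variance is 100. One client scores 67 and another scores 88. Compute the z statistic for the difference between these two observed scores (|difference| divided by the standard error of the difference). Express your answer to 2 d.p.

2.55

SD = √100 ≃ 10.000
Full-length reliability (Spearman-Brown) = 2(0.494)/(1+0.494) ≃ 0.661
SEM = 10.000 × √(1 − 0.661) = 10.000 × √0.339 ≃ 10.000 × 0.582 ≃ 5.820
Standard error of the difference = 5.820·√2 ≃ 8.230
z = |67 − 88| / 8.230 = 21 / 8.230 ≃ 2.552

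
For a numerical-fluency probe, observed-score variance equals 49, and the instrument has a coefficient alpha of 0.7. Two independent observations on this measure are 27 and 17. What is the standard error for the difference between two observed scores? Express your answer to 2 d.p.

SD = √49 = 7.0000
SEM = 7.0000 × √(1 − 0.7000) = 7.0000 × √0.3000 ≈ 7.0000 × 0.5477 ≈ 3.8341
Standard error of the difference = 3.8341·√2 ≈ 5.4222

5.42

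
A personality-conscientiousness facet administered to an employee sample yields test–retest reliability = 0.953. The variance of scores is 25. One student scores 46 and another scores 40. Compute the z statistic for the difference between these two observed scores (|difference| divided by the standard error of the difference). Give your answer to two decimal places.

3.91

σ = 25^(1/2) = 5.000
The standard error of measurement is 5.000*√(1 − 0.953) ≃ 5.000*0.217 ≃ 1.084.
Standard error of the difference = 1.084·√2 ≃ 1.533
z = 6 / 1.533 ≃ 3.914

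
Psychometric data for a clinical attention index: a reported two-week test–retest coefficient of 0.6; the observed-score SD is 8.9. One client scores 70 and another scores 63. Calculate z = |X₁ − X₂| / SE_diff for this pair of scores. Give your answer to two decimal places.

SEM = 8.900 × √(1 − 0.600) = 8.900 × √0.400 ≈ 8.900 × 0.632 ≈ 5.629
SE_diff = √2 × SEM ≈ 7.960
z = |70 − 63| / 7.960 = 7 / 7.960 ≈ 0.879

0.88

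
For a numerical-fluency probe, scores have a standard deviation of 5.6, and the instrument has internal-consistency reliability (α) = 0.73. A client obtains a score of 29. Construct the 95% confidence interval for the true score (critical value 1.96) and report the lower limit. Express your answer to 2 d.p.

23.30

SEM = 5.60000 * √(1 − 0.73000) = 5.60000 * √0.27000 ≃ 5.60000 * 0.51962 ≃ 2.90985
1.96 * SEM ≃ 5.70330
Lower bound: 29 − 5.70330 = 23.29670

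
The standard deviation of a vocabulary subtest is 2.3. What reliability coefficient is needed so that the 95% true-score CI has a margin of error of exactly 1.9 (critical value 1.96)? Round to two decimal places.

0.82

SEM needed = half-width / z = 1.9/1.96 ≃ 0.9694
Required reliability = 1 − (SEM/SD)² = 1 − 0.1776 ≃ 0.8224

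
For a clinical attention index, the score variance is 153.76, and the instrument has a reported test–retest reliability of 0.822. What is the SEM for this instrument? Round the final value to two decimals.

5.23

σ = 153.76^(1/2) = 12.4000
SEM = 12.4000*√(1 − 0.8220) ≈ 5.2316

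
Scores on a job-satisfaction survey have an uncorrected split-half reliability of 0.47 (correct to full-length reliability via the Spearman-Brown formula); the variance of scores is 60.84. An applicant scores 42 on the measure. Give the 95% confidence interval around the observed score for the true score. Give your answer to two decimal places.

[32.82, 51.18]

SD = √60.84 = 7.800
r_full = 2·0.47 / (1 + 0.47) ≃ 0.639
The standard error of measurement is 7.800*√(1 − 0.639) ≃ 7.800*0.600 ≃ 4.684.
1.96 * SEM ≃ 9.180
Interval: (32.820, 51.180)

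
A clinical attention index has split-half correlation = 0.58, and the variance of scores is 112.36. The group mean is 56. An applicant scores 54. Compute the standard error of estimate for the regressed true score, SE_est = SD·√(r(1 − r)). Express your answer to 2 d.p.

σ = 112.36^(1/2) = 10.6000
r_full = 2·0.58 / (1 + 0.58) ≈ 0.7342
SE_est = SD * √(r(1 − r)) = 10.6000 * √0.1952 ≈ 10.6000 * 0.4418 ≈ 4.6828

4.68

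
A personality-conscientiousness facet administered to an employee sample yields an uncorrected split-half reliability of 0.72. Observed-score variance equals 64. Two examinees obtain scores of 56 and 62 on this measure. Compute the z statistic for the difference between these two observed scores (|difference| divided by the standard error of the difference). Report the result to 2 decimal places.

SD = √64 ≈ 8.0000
Spearman-Brown: r = 2(0.72) / (1 + 0.72) = 1.4400 / 1.7200 ≈ 0.8372
The standard error of measurement is 8.0000×√(1 − 0.8372) ≈ 8.0000×0.4035 ≈ 3.2278.
SE_diff = SEM × √2 ≈ 3.2278 × 1.4142 ≈ 4.5648
z = 6 / 4.5648 ≈ 1.3144

1.31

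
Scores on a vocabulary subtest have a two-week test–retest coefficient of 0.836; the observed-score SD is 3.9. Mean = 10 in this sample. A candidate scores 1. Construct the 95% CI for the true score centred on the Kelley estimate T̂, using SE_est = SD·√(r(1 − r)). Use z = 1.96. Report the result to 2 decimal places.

Estimated true score = 0.836·1 + (1 − 0.836)·10 ≈ 2.476
SE_est = 3.900·√[r(1 − r)] ≈ 1.444
CI = 2.476 ± 1.96 · 1.444 → [-0.354, 5.306]

[-0.35, 5.31]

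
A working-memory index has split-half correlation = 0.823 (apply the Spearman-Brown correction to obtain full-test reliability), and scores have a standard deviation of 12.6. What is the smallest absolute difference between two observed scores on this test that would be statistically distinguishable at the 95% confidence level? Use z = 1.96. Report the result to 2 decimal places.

10.88

r_full = 2·0.823 / (1 + 0.823) ≃ 0.90291
SEM = 12.60000·√(1 − 0.90291) ≃ 3.92612
SE_diff = √2 · SEM ≃ 5.55238
Smallest detectable difference = 1.96·5.55238 ≃ 10.88266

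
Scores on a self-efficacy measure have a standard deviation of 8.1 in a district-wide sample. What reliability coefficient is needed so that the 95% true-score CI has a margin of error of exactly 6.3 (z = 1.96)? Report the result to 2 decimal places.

0.84

Required SEM = 6.3 / 1.96 ≈ 3.2143
r = 1 − (SEM / SD)² = 1 − (3.2143 / 8.1)² ≈ 1 − 0.1575 ≈ 0.8425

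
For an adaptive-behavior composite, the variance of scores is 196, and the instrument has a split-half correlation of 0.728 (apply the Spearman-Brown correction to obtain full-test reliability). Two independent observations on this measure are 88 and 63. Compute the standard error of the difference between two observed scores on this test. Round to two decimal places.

SD = √196 = 14.0000
r_full = 2·0.728 / (1 + 0.728) ≃ 0.8426
SEM = 14.0000 * √(1 − 0.8426) = 14.0000 * √0.1574 ≃ 14.0000 * 0.3967 ≃ 5.5544
Standard error of the difference = 5.5544·√2 ≃ 7.8552

7.86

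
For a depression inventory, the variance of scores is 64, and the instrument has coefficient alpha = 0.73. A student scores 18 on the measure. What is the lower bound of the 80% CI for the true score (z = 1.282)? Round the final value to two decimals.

SD = √64 = 8.000
SEM = 8.000*√(1 − 0.730) ≈ 4.157
Half-width = 1.282*4.157 ≈ 5.329
Lower bound: 18 − 5.329 = 12.671

12.67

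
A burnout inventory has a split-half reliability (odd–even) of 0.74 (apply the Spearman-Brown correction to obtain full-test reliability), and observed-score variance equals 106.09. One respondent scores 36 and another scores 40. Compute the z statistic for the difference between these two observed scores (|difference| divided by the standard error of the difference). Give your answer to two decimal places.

SD = √106.09 = 10.30000
r_full = 2·0.74 / (1 + 0.74) ≈ 0.85057
SEM = 10.30000*√(1 − 0.85057) ≈ 3.98152
SE_diff = √2 * SEM ≈ 5.63072
z = |36 − 40| / 5.63072 = 4 / 5.63072 ≈ 0.71039

0.71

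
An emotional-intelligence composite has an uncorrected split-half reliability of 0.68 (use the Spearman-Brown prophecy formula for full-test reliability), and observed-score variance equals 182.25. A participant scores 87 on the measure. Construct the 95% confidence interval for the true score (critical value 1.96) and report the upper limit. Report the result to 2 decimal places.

σ = 182.25^(1/2) = 13.500
Spearman-Brown: r = 2(0.68) / (1 + 0.68) = 1.360 / 1.680 ≈ 0.810
SEM = 13.500 × √(1 − 0.810) = 13.500 × √0.190 ≈ 13.500 × 0.436 ≈ 5.892
1.96 × SEM ≈ 11.548
Upper limit = 87 + 11.548 ≈ 98.548

98.55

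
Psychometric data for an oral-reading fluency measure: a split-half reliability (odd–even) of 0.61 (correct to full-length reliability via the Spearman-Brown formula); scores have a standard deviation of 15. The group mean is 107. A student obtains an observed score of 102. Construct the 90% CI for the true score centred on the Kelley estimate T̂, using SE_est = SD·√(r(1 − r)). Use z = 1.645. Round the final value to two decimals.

[92.64, 113.78]

r_full = 2·0.61 / (1 + 0.61) ≈ 0.7578
T̂ = 0.7578(102) + 0.2422(107) ≈ 103.2112
SE_est = SD × √(r(1 − r)) = 15.0000 × √0.1836 ≈ 15.0000 × 0.4284 ≈ 6.4265
CI = 103.2112 ± 1.645 × 6.4265 → [92.6395, 113.7828]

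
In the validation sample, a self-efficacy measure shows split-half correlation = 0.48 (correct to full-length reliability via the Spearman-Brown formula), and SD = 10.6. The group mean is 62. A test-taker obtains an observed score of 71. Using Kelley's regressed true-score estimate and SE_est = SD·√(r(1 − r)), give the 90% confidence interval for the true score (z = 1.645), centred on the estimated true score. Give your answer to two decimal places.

Spearman-Brown: r = 2(0.48) / (1 + 0.48) = 0.96000 / 1.48000 ≈ 0.64865
T̂ = 0.64865(71) + 0.35135(62) ≈ 67.83784
SE_est = SD × √(r(1 − r)) = 10.60000 × √0.22790 ≈ 10.60000 × 0.47739 ≈ 5.06036
CI = 67.83784 ± 1.645 × 5.06036 → [59.51355, 76.16213]

[59.51, 76.16]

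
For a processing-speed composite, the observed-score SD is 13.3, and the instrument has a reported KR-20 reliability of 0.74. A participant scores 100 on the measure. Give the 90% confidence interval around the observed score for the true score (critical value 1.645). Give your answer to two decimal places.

SEM = 13.300·√(1 − 0.740) ≈ 6.782
Half-width = 1.645·6.782 ≈ 11.156
90% CI: 100 ± 11.156 = [88.844, 111.156]

[88.84, 111.16]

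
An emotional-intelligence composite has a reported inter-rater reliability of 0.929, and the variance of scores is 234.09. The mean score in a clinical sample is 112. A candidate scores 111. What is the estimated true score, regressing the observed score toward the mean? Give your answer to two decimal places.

111.07

Estimated true score = 0.9290*111 + (1 − 0.9290)*112 ≈ 111.0710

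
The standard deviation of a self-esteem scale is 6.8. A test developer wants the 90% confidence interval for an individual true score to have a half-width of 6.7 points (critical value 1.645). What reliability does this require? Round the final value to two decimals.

0.64

Required SEM = 6.7 / 1.645 ≈ 4.073
r = 1 − (SEM / SD)² = 1 − (4.073 / 6.8)² ≈ 1 − 0.359 ≈ 0.641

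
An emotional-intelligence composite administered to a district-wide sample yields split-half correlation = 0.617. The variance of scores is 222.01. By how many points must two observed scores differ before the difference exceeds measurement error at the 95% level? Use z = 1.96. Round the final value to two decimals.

SD = √222.01 ≈ 14.900
Full-length reliability (Spearman-Brown) = 2(0.617)/(1+0.617) ≈ 0.763
SEM = 14.900 × √(1 − 0.763) = 14.900 × √0.237 ≈ 14.900 × 0.487 ≈ 7.252
SE_diff = √2 × SEM ≈ 10.255
Smallest detectable difference = 1.96×10.255 ≈ 20.100

20.10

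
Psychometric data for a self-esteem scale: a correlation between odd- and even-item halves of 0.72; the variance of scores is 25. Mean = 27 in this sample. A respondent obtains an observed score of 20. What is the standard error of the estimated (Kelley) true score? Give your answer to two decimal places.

1.85

SD = √25 ≈ 5.00000
Spearman-Brown: r = 2(0.72) / (1 + 0.72) = 1.44000 / 1.72000 ≈ 0.83721
SE_est = 5.00000·√[r(1 − r)] ≈ 1.84587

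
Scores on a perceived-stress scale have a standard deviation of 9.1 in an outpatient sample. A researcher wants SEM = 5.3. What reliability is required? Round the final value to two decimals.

r = 1 − (SEM / SD)² = 1 − (5.30000 / 9.1)² ≈ 1 − 0.33921 ≈ 0.66079

0.66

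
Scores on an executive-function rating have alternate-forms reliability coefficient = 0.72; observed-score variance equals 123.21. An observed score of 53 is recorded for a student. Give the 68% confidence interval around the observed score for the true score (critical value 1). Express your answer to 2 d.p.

[47.13, 58.87]

SD = √123.21 = 11.1000
The standard error of measurement is 11.1000×√(1 − 0.7200) ≈ 11.1000×0.5292 ≈ 5.8736.
Half-width = 1×5.8736 ≈ 5.8736
Interval: (47.1264, 58.8736)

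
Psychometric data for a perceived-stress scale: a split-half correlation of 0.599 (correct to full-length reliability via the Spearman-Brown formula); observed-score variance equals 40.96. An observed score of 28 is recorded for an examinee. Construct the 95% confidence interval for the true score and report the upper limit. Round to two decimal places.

SD = √40.96 = 6.400
r_full = 2·0.599 / (1 + 0.599) ≈ 0.749
SEM = 6.400 · √(1 − 0.749) = 6.400 · √0.251 ≈ 6.400 · 0.501 ≈ 3.205
Half-width = 1.96·3.205 ≈ 6.282
Upper bound: 28 + 6.282 = 34.282

34.28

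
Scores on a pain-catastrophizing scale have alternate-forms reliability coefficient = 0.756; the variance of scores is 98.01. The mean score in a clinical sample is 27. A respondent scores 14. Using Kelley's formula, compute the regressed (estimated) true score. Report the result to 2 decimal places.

17.17

T̂ = 0.75600(14) + 0.24400(27) ≈ 17.17200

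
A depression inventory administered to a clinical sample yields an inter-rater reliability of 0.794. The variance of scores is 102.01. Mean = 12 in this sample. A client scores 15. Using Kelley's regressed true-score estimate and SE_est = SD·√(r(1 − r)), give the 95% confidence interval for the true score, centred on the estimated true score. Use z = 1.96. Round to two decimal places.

[6.38, 22.39]

σ = 102.01^(1/2) = 10.100
Estimated true score = 0.794*15 + (1 − 0.794)*12 ≃ 14.382
SE_est = 10.100·√[r(1 − r)] ≃ 4.085
CI = 14.382 ± 1.96 * 4.085 → [6.376, 22.388]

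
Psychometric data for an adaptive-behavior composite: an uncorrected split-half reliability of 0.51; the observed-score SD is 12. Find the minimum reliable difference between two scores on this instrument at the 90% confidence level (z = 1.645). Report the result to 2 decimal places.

r_full = 2·0.51 / (1 + 0.51) ≈ 0.675
SEM = 12.000 × √(1 − 0.675) = 12.000 × √0.325 ≈ 12.000 × 0.570 ≈ 6.836
Standard error of the difference = 6.836·√2 ≈ 9.667
Smallest detectable difference = 1.645×9.667 ≈ 15.903

15.90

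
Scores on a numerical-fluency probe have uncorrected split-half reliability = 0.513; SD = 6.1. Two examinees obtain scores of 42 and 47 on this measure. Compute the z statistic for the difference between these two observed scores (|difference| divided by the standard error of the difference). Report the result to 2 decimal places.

1.02

Full-length reliability (Spearman-Brown) = 2(0.513)/(1+0.513) ≃ 0.678
The standard error of measurement is 6.100×√(1 − 0.678) ≃ 6.100×0.567 ≃ 3.461.
Standard error of the difference = 3.461·√2 ≃ 4.894
z = |42 − 47| / 4.894 = 5 / 4.894 ≃ 1.022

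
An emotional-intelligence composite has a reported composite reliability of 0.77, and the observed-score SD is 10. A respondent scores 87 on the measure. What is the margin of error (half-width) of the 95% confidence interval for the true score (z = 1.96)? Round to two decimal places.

9.40

The standard error of measurement is 10.0000×√(1 − 0.7700) ≈ 10.0000×0.4796 ≈ 4.7958.
Half-width = 1.96×4.7958 ≈ 9.3998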